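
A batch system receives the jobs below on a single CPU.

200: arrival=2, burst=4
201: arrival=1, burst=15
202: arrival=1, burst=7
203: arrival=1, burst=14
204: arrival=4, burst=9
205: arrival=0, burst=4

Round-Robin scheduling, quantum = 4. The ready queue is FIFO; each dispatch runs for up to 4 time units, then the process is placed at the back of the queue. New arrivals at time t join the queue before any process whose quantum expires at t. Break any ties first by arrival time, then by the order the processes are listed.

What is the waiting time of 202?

23

Schedule: | 205 0-4 | 201 4-8 | 202 8-12 | 203 12-16 | 200 16-20 | 204 20-24 | 201 24-28 | 202 28-31 | 203 31-35 | 204 35-39 | 201 39-43 | 203 43-47 | 204 47-48 | 201 48-51 | 203 51-53 |
Completion: 200=20  201=51  202=31  203=53  204=48  205=4
Waiting(202) = turnaround − burst = 30 − 7 = 23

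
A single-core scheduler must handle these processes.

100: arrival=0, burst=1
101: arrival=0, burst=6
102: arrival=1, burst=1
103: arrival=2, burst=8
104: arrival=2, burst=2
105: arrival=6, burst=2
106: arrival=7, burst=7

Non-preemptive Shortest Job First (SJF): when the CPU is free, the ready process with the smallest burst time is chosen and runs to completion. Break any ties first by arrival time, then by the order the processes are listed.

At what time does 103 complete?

Gantt: | 100 0-1 | 102 1-2 | 104 2-4 | 101 4-10 | 105 10-12 | 106 12-19 | 103 19-27 |
Completion: 100=1  101=10  102=2  103=27  104=4  105=12  106=19

27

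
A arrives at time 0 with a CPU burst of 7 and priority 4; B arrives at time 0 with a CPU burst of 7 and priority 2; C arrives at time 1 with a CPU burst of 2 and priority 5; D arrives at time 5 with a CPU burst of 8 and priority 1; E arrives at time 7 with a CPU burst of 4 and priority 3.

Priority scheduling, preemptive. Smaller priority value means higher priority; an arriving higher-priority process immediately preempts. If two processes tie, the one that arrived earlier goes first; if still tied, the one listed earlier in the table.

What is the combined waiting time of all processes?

60

Gantt: | B 0-5 | D 5-13 | B 13-15 | E 15-19 | A 19-26 | C 26-28 |
Completion: A=26  B=15  C=28  D=13  E=19
Turnaround (C−A): A=26  B=15  C=27  D=8  E=12
Waiting = turnaround − burst: A=19, B=8, C=25, D=0, E=8
Total waiting = 19 + 8 + 25 + 0 + 8 = 60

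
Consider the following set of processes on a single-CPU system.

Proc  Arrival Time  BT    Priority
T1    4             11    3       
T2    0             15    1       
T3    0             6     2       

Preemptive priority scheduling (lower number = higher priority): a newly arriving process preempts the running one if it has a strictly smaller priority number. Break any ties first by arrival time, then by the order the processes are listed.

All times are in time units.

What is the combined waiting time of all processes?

Timeline: | T2 0-15 | T3 15-21 | T1 21-32 |
Completion: T1=32  T2=15  T3=21
Waiting = turnaround − burst: T1=17, T2=0, T3=15
Total waiting = 17 + 0 + 15 = 32

32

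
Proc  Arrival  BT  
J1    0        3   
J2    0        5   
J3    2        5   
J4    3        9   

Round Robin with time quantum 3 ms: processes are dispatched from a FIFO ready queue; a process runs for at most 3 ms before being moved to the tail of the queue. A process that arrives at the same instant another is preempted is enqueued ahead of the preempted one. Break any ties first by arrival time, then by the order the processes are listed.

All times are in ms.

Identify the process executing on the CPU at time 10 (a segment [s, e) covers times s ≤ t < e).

Schedule: | J1 0-3 | J2 3-6 | J3 6-9 | J4 9-12 | J2 12-14 | J3 14-16 | J4 16-22 |
Completion: J1=3  J2=14  J3=16  J4=22

J4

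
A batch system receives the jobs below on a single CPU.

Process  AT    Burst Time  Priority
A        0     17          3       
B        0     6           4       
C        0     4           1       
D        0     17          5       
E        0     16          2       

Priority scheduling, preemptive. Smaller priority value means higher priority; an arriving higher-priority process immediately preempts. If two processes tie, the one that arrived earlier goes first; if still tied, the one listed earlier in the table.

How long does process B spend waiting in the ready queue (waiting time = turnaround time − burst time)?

Gantt: | C 0-4 | E 4-20 | A 20-37 | B 37-43 | D 43-60 |
Completion: A=37  B=43  C=4  D=60  E=20
Waiting(B) = turnaround − burst = 43 − 6 = 37

37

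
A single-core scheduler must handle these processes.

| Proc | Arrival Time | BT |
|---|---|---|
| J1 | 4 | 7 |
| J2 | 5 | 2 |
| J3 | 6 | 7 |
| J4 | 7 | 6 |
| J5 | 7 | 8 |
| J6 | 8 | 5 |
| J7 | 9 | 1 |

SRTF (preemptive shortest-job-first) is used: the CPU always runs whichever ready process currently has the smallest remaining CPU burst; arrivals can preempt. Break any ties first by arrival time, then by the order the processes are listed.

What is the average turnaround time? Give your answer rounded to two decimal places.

14.43

Gantt: | idle 0-4 | J1 4-5 | J2 5-7 | J1 7-9 | J7 9-10 | J1 10-14 | J6 14-19 | J4 19-25 | J3 25-32 | J5 32-40 |
Completion: J1=14  J2=7  J3=32  J4=25  J5=40  J6=19  J7=10
Turnaround times: J1=10, J2=2, J3=26, J4=18, J5=33, J6=11, J7=1
Average turnaround = (10+2+26+18+33+11+1) / 7 = 101/7 = 14.43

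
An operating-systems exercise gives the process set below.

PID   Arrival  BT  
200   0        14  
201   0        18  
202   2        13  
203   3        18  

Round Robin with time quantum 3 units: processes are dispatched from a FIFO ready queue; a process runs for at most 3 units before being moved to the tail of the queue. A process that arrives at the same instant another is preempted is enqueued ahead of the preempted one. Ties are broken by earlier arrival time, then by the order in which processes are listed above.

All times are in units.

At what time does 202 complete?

54

Gantt: | 200 0-3 | 201 3-6 | 202 6-9 | 203 9-12 | 200 12-15 | 201 15-18 | 202 18-21 | 203 21-24 | 200 24-27 | 201 27-30 | 202 30-33 | 203 33-36 | 200 36-39 | 201 39-42 | 202 42-45 | 203 45-48 | 200 48-50 | 201 50-53 | 202 53-54 | 203 54-57 | 201 57-60 | 203 60-63 |
Completion: 200=50  201=60  202=54  203=63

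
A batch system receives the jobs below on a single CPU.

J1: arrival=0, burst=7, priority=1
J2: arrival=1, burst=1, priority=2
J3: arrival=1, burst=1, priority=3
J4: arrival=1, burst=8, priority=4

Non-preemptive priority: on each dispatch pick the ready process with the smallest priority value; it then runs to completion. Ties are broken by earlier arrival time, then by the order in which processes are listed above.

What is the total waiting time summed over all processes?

21

Schedule: | J1 0-7 | J2 7-8 | J3 8-9 | J4 9-17 |
Completion: J1=7  J2=8  J3=9  J4=17
Turnaround (C−A): J1=7  J2=7  J3=8  J4=16
Waiting = turnaround − burst: J1=0, J2=6, J3=7, J4=8
Total waiting = 0 + 6 + 7 + 8 = 21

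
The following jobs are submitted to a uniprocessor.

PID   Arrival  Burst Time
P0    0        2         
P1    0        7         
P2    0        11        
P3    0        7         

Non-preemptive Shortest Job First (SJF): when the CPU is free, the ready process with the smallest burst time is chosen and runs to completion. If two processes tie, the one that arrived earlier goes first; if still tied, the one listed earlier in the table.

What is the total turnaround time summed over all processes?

Timeline: | P0 0-2 | P1 2-9 | P3 9-16 | P2 16-27 |
Completion: P0=2  P1=9  P2=27  P3=16
Turnaround = completion − arrival: P0=2, P1=9, P2=27, P3=16
Total turnaround = 2 + 9 + 27 + 16 = 54

54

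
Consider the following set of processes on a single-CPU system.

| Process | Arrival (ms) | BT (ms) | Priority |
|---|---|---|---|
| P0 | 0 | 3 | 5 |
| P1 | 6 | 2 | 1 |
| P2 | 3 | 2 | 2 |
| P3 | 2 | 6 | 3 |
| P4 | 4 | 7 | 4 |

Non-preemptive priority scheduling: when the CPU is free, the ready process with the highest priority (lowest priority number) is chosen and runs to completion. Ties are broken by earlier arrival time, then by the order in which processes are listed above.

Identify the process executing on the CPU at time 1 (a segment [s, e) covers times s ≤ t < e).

P0

Schedule: | P0 0-3 | P2 3-5 | P3 5-11 | P1 11-13 | P4 13-20 |
Completion: P0=3  P1=13  P2=5  P3=11  P4=20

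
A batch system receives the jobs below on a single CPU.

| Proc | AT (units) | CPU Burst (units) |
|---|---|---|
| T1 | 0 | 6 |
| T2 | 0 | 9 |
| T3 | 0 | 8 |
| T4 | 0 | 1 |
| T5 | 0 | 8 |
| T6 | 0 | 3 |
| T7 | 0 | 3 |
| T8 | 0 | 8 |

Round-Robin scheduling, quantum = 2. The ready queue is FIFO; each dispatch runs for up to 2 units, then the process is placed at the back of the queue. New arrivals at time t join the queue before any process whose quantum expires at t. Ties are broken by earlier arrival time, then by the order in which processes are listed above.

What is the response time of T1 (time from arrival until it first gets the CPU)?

Gantt: | T1 0-2 | T2 2-4 | T3 4-6 | T4 6-7 | T5 7-9 | T6 9-11 | T7 11-13 | T8 13-15 | T1 15-17 | T2 17-19 | T3 19-21 | T5 21-23 | T6 23-24 | T7 24-25 | T8 25-27 | T1 27-29 | T2 29-31 | T3 31-33 | T5 33-35 | T8 35-37 | T2 37-39 | T3 39-41 | T5 41-43 | T8 43-45 | T2 45-46 |
Completion: T1=29  T2=46  T3=41  T4=7  T5=43  T6=24  T7=25  T8=45
Turnaround (C−A): T1=29  T2=46  T3=41  T4=7  T5=43  T6=24  T7=25  T8=45
Response(T1) = first start − arrival = 0 − 0 = 0

0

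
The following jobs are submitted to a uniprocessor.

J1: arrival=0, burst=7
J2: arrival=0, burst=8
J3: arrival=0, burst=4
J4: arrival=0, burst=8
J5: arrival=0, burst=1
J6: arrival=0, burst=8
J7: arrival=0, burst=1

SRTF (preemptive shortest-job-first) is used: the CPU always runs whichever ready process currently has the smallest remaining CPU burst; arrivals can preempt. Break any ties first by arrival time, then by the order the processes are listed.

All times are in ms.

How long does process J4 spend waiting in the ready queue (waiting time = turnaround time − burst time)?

21

Schedule: | J5 0-1 | J7 1-2 | J3 2-6 | J1 6-13 | J2 13-21 | J4 21-29 | J6 29-37 |
Completion: J1=13  J2=21  J3=6  J4=29  J5=1  J6=37  J7=2
Waiting(J4) = turnaround − burst = 29 − 8 = 21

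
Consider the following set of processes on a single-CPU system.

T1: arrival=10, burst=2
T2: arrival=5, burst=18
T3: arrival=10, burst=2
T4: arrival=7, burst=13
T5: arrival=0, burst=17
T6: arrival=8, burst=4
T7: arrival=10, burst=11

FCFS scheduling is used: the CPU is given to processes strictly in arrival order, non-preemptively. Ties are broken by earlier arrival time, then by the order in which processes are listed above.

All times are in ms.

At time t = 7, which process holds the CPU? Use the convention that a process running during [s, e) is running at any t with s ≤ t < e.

T5

Gantt: | T5 0-17 | T2 17-35 | T4 35-48 | T6 48-52 | T1 52-54 | T3 54-56 | T7 56-67 |
Completion: T1=54  T2=35  T3=56  T4=48  T5=17  T6=52  T7=67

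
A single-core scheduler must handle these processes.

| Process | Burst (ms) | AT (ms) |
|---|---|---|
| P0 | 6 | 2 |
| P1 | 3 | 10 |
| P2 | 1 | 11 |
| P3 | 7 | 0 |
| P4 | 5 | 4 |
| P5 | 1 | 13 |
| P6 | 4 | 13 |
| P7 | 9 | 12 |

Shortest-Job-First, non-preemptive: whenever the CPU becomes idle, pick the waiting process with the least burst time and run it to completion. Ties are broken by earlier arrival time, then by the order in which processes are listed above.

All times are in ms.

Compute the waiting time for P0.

19

Timeline: | P3 0-7 | P4 7-12 | P2 12-13 | P5 13-14 | P1 14-17 | P6 17-21 | P0 21-27 | P7 27-36 |
Completion: P0=27  P1=17  P2=13  P3=7  P4=12  P5=14  P6=21  P7=36
Turnaround (C−A): P0=25  P1=7  P2=2  P3=7  P4=8  P5=1  P6=8  P7=24
Waiting(P0) = turnaround − burst = 25 − 6 = 19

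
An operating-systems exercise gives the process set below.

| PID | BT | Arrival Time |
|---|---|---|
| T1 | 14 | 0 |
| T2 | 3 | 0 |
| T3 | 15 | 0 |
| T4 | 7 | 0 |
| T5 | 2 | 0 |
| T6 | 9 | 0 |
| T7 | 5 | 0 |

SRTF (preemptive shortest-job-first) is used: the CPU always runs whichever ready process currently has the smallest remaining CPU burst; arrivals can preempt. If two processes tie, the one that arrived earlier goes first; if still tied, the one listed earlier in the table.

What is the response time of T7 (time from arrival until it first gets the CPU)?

5

Timeline: | T5 0-2 | T2 2-5 | T7 5-10 | T4 10-17 | T6 17-26 | T1 26-40 | T3 40-55 |
Completion: T1=40  T2=5  T3=55  T4=17  T5=2  T6=26  T7=10
Response(T7) = first start − arrival = 5 − 0 = 5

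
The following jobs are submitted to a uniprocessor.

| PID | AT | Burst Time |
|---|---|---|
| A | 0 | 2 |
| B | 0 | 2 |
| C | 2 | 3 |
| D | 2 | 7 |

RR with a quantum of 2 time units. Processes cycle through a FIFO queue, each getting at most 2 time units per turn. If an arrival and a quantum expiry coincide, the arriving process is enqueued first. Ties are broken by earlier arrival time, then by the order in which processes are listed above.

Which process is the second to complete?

Gantt: | A 0-2 | B 2-4 | C 4-6 | D 6-8 | C 8-9 | D 9-14 |
Completion: A=2  B=4  C=9  D=14
Finish order: A → B → C → D

B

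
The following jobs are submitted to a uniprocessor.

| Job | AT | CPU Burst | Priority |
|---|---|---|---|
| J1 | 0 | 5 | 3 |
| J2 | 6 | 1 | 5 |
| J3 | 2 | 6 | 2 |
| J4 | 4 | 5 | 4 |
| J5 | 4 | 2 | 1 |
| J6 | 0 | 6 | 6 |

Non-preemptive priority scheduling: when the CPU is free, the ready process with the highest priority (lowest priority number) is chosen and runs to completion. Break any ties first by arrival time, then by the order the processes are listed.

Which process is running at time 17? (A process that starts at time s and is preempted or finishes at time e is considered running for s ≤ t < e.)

J4

Schedule: | J1 0-5 | J5 5-7 | J3 7-13 | J4 13-18 | J2 18-19 | J6 19-25 |
Completion: J1=5  J2=19  J3=13  J4=18  J5=7  J6=25
Turnaround (C−A): J1=5  J2=13  J3=11  J4=14  J5=3  J6=25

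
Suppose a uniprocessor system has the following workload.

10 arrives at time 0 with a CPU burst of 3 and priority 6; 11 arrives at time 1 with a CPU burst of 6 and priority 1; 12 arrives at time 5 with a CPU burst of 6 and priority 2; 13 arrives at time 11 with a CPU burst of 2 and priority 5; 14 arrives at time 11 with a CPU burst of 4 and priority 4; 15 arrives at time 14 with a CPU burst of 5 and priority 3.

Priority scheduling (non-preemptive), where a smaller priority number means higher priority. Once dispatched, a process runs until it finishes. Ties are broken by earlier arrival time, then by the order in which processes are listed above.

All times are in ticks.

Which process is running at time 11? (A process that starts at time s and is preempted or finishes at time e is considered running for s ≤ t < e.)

12

Schedule: | 10 0-3 | 11 3-9 | 12 9-15 | 15 15-20 | 14 20-24 | 13 24-26 |
Completion: 10=3  11=9  12=15  13=26  14=24  15=20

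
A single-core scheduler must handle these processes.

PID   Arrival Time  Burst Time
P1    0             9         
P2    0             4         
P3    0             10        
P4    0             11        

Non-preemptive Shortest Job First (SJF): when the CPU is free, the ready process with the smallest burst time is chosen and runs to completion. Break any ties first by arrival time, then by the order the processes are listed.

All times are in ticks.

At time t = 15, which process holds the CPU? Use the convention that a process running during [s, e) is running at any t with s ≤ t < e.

Timeline: | P2 0-4 | P1 4-13 | P3 13-23 | P4 23-34 |
Completion: P1=13  P2=4  P3=23  P4=34
Turnaround (C−A): P1=13  P2=4  P3=23  P4=34

P3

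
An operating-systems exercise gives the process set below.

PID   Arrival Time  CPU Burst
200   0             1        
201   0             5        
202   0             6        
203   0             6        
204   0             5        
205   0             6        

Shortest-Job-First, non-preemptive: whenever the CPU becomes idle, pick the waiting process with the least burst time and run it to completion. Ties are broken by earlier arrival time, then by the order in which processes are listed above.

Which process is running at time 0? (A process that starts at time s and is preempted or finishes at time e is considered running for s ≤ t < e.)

200

Timeline: | 200 0-1 | 201 1-6 | 204 6-11 | 202 11-17 | 203 17-23 | 205 23-29 |
Completion: 200=1  201=6  202=17  203=23  204=11  205=29
Turnaround (C−A): 200=1  201=6  202=17  203=23  204=11  205=29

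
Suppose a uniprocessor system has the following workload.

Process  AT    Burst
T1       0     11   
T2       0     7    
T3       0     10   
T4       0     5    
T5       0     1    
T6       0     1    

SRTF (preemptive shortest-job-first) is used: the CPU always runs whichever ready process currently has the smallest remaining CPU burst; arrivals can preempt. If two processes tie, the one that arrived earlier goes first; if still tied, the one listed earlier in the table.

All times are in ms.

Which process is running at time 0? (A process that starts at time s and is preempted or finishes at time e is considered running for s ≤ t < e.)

T5

Schedule: | T5 0-1 | T6 1-2 | T4 2-7 | T2 7-14 | T3 14-24 | T1 24-35 |
Completion: T1=35  T2=14  T3=24  T4=7  T5=1  T6=2
Turnaround (C−A): T1=35  T2=14  T3=24  T4=7  T5=1  T6=2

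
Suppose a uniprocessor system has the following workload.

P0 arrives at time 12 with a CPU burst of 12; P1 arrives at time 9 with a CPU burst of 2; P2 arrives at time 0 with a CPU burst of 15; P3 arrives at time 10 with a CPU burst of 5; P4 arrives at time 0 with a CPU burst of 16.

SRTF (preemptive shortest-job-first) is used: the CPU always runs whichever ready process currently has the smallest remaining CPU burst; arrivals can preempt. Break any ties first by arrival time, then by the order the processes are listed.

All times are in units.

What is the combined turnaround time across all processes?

Timeline: | P2 0-9 | P1 9-11 | P3 11-16 | P2 16-22 | P0 22-34 | P4 34-50 |
Completion: P0=34  P1=11  P2=22  P3=16  P4=50
Turnaround (C−A): P0=22  P1=2  P2=22  P3=6  P4=50
Turnaround = completion − arrival: P0=22, P1=2, P2=22, P3=6, P4=50
Total turnaround = 22 + 2 + 22 + 6 + 50 = 102

102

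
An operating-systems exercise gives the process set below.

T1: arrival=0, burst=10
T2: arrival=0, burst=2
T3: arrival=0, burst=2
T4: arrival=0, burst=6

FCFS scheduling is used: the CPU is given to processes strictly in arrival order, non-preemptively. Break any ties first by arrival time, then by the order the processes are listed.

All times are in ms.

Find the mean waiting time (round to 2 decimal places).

9.00

Gantt: | T1 0-10 | T2 10-12 | T3 12-14 | T4 14-20 |
Completion: T1=10  T2=12  T3=14  T4=20
Turnaround (C−A): T1=10  T2=12  T3=14  T4=20
Waiting times: T1=0, T2=10, T3=12, T4=14
Average waiting = (0+10+12+14) / 4 = 36/4 = 9.00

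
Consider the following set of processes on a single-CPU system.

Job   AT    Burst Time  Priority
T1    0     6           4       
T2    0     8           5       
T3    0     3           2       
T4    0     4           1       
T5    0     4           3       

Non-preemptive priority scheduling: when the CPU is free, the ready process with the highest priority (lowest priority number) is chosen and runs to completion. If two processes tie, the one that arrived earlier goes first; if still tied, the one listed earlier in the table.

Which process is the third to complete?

T5

Schedule: | T4 0-4 | T3 4-7 | T5 7-11 | T1 11-17 | T2 17-25 |
Completion: T1=17  T2=25  T3=7  T4=4  T5=11
Turnaround (C−A): T1=17  T2=25  T3=7  T4=4  T5=11
Finish order: T4 → T3 → T5 → T1 → T2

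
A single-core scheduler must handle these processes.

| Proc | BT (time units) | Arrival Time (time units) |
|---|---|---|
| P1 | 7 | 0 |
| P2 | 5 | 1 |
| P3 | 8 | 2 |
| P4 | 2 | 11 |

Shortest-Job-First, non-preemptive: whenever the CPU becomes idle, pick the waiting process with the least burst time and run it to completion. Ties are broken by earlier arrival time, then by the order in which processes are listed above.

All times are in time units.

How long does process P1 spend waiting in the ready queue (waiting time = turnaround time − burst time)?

0

Gantt: | P1 0-7 | P2 7-12 | P4 12-14 | P3 14-22 |
Completion: P1=7  P2=12  P3=22  P4=14
Turnaround (C−A): P1=7  P2=11  P3=20  P4=3
Waiting(P1) = turnaround − burst = 7 − 7 = 0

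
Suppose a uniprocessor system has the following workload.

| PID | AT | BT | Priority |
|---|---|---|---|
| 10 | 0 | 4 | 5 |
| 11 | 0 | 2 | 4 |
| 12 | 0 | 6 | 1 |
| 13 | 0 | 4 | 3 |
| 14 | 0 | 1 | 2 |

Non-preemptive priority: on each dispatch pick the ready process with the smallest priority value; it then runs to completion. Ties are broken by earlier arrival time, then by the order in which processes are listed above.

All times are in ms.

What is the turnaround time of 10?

17

Gantt: | 12 0-6 | 14 6-7 | 13 7-11 | 11 11-13 | 10 13-17 |
Completion: 10=17  11=13  12=6  13=11  14=7
Turnaround (C−A): 10=17  11=13  12=6  13=11  14=7
Turnaround(10) = completion − arrival = 17 − 0 = 17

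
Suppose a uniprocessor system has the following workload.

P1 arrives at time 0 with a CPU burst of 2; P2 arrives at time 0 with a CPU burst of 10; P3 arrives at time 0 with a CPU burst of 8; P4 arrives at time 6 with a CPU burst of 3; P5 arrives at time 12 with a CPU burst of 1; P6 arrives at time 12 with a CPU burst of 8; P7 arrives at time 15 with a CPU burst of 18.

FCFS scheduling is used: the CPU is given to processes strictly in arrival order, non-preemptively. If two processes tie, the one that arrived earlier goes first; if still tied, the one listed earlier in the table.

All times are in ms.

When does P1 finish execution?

Gantt: | P1 0-2 | P2 2-12 | P3 12-20 | P4 20-23 | P5 23-24 | P6 24-32 | P7 32-50 |
Completion: P1=2  P2=12  P3=20  P4=23  P5=24  P6=32  P7=50
Turnaround (C−A): P1=2  P2=12  P3=20  P4=17  P5=12  P6=20  P7=35

2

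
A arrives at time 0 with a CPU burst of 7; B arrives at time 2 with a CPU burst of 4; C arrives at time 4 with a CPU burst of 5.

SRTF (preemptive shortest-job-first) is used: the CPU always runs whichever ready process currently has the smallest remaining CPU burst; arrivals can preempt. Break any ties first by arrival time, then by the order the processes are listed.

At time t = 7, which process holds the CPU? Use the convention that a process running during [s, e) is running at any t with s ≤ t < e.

A

Timeline: | A 0-2 | B 2-6 | A 6-11 | C 11-16 |
Completion: A=11  B=6  C=16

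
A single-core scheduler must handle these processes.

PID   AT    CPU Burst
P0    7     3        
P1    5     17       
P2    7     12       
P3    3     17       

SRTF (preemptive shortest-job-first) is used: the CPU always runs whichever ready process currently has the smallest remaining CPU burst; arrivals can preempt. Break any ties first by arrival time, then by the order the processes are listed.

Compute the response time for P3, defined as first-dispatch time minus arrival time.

Timeline: | idle 0-3 | P3 3-7 | P0 7-10 | P2 10-22 | P3 22-35 | P1 35-52 |
Completion: P0=10  P1=52  P2=22  P3=35
Turnaround (C−A): P0=3  P1=47  P2=15  P3=32
Response(P3) = first start − arrival = 3 − 3 = 0

0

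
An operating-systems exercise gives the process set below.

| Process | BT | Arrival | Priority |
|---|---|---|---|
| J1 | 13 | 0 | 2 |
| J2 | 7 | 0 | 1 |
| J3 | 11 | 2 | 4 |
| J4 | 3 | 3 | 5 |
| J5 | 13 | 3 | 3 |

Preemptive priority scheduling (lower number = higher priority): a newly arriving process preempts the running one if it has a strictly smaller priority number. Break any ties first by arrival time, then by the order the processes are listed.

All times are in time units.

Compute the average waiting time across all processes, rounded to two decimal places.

19.20

Schedule: | J2 0-7 | J1 7-20 | J5 20-33 | J3 33-44 | J4 44-47 |
Completion: J1=20  J2=7  J3=44  J4=47  J5=33
Waiting times: J1=7, J2=0, J3=31, J4=41, J5=17
Average waiting = (7+0+31+41+17) / 5 = 96/5 = 19.20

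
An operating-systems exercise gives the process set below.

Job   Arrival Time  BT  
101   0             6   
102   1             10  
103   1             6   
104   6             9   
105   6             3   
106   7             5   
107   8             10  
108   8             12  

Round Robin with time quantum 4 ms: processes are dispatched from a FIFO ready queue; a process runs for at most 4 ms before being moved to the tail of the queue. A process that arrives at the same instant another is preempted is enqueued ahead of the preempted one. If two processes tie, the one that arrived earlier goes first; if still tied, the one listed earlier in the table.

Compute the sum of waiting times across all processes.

247

Schedule: | 101 0-4 | 102 4-8 | 103 8-12 | 101 12-14 | 104 14-18 | 105 18-21 | 106 21-25 | 107 25-29 | 108 29-33 | 102 33-37 | 103 37-39 | 104 39-43 | 106 43-44 | 107 44-48 | 108 48-52 | 102 52-54 | 104 54-55 | 107 55-57 | 108 57-61 |
Completion: 101=14  102=54  103=39  104=55  105=21  106=44  107=57  108=61
Waiting = turnaround − burst: 101=8, 102=43, 103=32, 104=40, 105=12, 106=32, 107=39, 108=41
Total waiting = 8 + 43 + 32 + 40 + 12 + 32 + 39 + 41 = 247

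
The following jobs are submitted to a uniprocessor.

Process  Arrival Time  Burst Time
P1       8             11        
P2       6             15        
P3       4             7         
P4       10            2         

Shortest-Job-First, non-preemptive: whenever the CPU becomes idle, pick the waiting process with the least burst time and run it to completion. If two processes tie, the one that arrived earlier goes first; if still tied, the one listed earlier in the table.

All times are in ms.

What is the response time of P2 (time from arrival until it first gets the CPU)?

18

Gantt: | idle 0-4 | P3 4-11 | P4 11-13 | P1 13-24 | P2 24-39 |
Completion: P1=24  P2=39  P3=11  P4=13
Response(P2) = first start − arrival = 24 − 6 = 18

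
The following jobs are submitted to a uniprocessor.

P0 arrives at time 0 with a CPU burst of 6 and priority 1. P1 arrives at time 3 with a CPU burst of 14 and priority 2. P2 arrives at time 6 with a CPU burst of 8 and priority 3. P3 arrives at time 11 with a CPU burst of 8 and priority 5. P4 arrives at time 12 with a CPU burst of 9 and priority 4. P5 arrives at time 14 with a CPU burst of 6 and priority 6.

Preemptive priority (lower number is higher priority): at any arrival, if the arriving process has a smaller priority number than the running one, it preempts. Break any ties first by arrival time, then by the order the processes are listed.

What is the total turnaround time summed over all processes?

Timeline: | P0 0-6 | P1 6-20 | P2 20-28 | P4 28-37 | P3 37-45 | P5 45-51 |
Completion: P0=6  P1=20  P2=28  P3=45  P4=37  P5=51
Turnaround (C−A): P0=6  P1=17  P2=22  P3=34  P4=25  P5=37
Turnaround = completion − arrival: P0=6, P1=17, P2=22, P3=34, P4=25, P5=37
Total turnaround = 6 + 17 + 22 + 34 + 25 + 37 = 141

141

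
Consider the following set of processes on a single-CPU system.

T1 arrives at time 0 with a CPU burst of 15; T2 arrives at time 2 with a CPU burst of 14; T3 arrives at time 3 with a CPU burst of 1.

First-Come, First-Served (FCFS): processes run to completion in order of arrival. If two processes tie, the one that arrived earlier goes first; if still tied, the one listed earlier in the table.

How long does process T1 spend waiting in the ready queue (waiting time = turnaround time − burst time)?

Timeline: | T1 0-15 | T2 15-29 | T3 29-30 |
Completion: T1=15  T2=29  T3=30
Turnaround (C−A): T1=15  T2=27  T3=27
Waiting(T1) = turnaround − burst = 15 − 15 = 0

0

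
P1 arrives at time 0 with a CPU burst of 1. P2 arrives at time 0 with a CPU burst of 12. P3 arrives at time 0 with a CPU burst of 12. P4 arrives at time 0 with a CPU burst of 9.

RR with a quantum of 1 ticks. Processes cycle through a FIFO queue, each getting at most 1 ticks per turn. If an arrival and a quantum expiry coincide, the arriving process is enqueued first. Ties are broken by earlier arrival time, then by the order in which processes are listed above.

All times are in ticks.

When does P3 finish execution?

Schedule: | P1 0-1 | P2 1-2 | P3 2-3 | P4 3-4 | P2 4-5 | P3 5-6 | P4 6-7 | P2 7-8 | P3 8-9 | P4 9-10 | P2 10-11 | P3 11-12 | P4 12-13 | P2 13-14 | P3 14-15 | P4 15-16 | P2 16-17 | P3 17-18 | P4 18-19 | P2 19-20 | P3 20-21 | P4 21-22 | P2 22-23 | P3 23-24 | P4 24-25 | P2 25-26 | P3 26-27 | P4 27-28 | P2 28-29 | P3 29-30 | P2 30-31 | P3 31-32 | P2 32-33 | P3 33-34 |
Completion: P1=1  P2=33  P3=34  P4=28
Turnaround (C−A): P1=1  P2=33  P3=34  P4=28

34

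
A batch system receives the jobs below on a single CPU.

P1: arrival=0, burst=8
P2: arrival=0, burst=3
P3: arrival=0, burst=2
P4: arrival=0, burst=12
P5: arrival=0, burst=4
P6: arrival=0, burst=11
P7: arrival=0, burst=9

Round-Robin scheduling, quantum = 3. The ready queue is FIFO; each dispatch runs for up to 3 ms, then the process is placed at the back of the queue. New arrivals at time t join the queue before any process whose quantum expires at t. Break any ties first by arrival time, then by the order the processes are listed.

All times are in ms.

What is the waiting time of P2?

Timeline: | P1 0-3 | P2 3-6 | P3 6-8 | P4 8-11 | P5 11-14 | P6 14-17 | P7 17-20 | P1 20-23 | P4 23-26 | P5 26-27 | P6 27-30 | P7 30-33 | P1 33-35 | P4 35-38 | P6 38-41 | P7 41-44 | P4 44-47 | P6 47-49 |
Completion: P1=35  P2=6  P3=8  P4=47  P5=27  P6=49  P7=44
Turnaround (C−A): P1=35  P2=6  P3=8  P4=47  P5=27  P6=49  P7=44
Waiting(P2) = turnaround − burst = 6 − 3 = 3

3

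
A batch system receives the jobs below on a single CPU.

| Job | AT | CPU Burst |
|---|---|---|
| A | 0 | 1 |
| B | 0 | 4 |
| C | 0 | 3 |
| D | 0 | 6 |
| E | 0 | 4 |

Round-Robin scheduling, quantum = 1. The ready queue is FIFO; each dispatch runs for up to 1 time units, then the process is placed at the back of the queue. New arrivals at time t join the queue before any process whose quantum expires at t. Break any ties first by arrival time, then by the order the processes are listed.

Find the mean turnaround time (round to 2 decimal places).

Gantt: | A 0-1 | B 1-2 | C 2-3 | D 3-4 | E 4-5 | B 5-6 | C 6-7 | D 7-8 | E 8-9 | B 9-10 | C 10-11 | D 11-12 | E 12-13 | B 13-14 | D 14-15 | E 15-16 | D 16-18 |
Completion: A=1  B=14  C=11  D=18  E=16
Turnaround (C−A): A=1  B=14  C=11  D=18  E=16
Turnaround times: A=1, B=14, C=11, D=18, E=16
Average turnaround = (1+14+11+18+16) / 5 = 60/5 = 12.00

12.00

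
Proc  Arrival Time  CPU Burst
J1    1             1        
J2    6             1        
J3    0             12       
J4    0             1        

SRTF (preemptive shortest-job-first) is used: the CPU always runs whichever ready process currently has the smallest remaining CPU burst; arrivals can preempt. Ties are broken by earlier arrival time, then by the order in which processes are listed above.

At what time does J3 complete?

Gantt: | J4 0-1 | J1 1-2 | J3 2-6 | J2 6-7 | J3 7-15 |
Completion: J1=2  J2=7  J3=15  J4=1
Turnaround (C−A): J1=1  J2=1  J3=15  J4=1

15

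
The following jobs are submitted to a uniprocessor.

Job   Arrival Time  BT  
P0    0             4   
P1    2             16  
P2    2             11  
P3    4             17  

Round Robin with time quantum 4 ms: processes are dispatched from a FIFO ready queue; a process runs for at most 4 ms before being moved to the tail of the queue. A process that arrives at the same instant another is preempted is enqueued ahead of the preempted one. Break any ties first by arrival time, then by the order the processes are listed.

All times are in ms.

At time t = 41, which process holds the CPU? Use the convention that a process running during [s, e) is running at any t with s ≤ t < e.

Schedule: | P0 0-4 | P1 4-8 | P2 8-12 | P3 12-16 | P1 16-20 | P2 20-24 | P3 24-28 | P1 28-32 | P2 32-35 | P3 35-39 | P1 39-43 | P3 43-48 |
Completion: P0=4  P1=43  P2=35  P3=48
Turnaround (C−A): P0=4  P1=41  P2=33  P3=44

P1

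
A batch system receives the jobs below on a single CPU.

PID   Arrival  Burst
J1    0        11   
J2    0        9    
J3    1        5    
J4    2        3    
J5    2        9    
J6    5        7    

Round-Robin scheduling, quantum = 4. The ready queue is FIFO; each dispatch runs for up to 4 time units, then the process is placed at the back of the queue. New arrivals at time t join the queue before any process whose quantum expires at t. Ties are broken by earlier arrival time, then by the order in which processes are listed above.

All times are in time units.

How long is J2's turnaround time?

Timeline: | J1 0-4 | J2 4-8 | J3 8-12 | J4 12-15 | J5 15-19 | J1 19-23 | J6 23-27 | J2 27-31 | J3 31-32 | J5 32-36 | J1 36-39 | J6 39-42 | J2 42-43 | J5 43-44 |
Completion: J1=39  J2=43  J3=32  J4=15  J5=44  J6=42
Turnaround(J2) = completion − arrival = 43 − 0 = 43

43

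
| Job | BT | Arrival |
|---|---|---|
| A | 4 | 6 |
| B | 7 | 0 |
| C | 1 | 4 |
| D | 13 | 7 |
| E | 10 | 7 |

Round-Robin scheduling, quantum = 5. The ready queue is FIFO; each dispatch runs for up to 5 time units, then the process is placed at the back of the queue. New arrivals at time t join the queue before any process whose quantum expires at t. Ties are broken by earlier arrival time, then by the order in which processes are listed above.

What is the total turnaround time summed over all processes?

Gantt: | B 0-5 | C 5-6 | B 6-8 | A 8-12 | D 12-17 | E 17-22 | D 22-27 | E 27-32 | D 32-35 |
Completion: A=12  B=8  C=6  D=35  E=32
Turnaround (C−A): A=6  B=8  C=2  D=28  E=25
Turnaround = completion − arrival: A=6, B=8, C=2, D=28, E=25
Total turnaround = 6 + 8 + 2 + 28 + 25 = 69

69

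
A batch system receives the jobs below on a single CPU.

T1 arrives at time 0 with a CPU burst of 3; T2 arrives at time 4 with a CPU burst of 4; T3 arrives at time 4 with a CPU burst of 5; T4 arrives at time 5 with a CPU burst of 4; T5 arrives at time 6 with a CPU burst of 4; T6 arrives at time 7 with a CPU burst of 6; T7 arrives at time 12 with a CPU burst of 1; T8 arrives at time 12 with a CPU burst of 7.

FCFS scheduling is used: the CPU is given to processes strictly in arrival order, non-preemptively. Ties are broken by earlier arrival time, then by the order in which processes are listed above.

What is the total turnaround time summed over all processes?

102

Gantt: | T1 0-3 | idle 3-4 | T2 4-8 | T3 8-13 | T4 13-17 | T5 17-21 | T6 21-27 | T7 27-28 | T8 28-35 |
Completion: T1=3  T2=8  T3=13  T4=17  T5=21  T6=27  T7=28  T8=35
Turnaround (C−A): T1=3  T2=4  T3=9  T4=12  T5=15  T6=20  T7=16  T8=23
Turnaround = completion − arrival: T1=3, T2=4, T3=9, T4=12, T5=15, T6=20, T7=16, T8=23
Total turnaround = 3 + 4 + 9 + 12 + 15 + 20 + 16 + 23 = 102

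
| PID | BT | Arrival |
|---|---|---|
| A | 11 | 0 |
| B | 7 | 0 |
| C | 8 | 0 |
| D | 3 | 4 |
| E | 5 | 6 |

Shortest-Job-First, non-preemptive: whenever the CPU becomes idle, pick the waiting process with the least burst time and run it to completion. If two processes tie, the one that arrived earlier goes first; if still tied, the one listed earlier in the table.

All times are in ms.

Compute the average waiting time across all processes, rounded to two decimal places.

Gantt: | B 0-7 | D 7-10 | E 10-15 | C 15-23 | A 23-34 |
Completion: A=34  B=7  C=23  D=10  E=15
Waiting times: A=23, B=0, C=15, D=3, E=4
Average waiting = (23+0+15+3+4) / 5 = 45/5 = 9.00

9.00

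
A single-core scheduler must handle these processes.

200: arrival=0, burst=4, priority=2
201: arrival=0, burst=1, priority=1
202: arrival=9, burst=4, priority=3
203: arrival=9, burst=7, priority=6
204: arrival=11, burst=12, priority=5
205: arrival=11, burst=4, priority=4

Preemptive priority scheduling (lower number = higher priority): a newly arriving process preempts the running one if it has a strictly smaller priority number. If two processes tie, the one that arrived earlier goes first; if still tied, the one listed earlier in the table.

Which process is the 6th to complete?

Gantt: | 201 0-1 | 200 1-5 | idle 5-9 | 202 9-13 | 205 13-17 | 204 17-29 | 203 29-36 |
Completion: 200=5  201=1  202=13  203=36  204=29  205=17
Turnaround (C−A): 200=5  201=1  202=4  203=27  204=18  205=6
Finish order: 201 → 200 → 202 → 205 → 204 → 203

203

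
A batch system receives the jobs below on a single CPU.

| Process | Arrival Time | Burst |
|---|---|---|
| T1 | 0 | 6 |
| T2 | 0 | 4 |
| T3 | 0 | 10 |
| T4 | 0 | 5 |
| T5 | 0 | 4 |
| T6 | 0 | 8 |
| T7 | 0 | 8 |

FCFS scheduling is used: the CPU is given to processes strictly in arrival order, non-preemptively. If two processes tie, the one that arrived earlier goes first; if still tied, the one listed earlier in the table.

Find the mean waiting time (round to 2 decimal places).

Schedule: | T1 0-6 | T2 6-10 | T3 10-20 | T4 20-25 | T5 25-29 | T6 29-37 | T7 37-45 |
Completion: T1=6  T2=10  T3=20  T4=25  T5=29  T6=37  T7=45
Turnaround (C−A): T1=6  T2=10  T3=20  T4=25  T5=29  T6=37  T7=45
Waiting times: T1=0, T2=6, T3=10, T4=20, T5=25, T6=29, T7=37
Average waiting = (0+6+10+20+25+29+37) / 7 = 127/7 = 18.14

18.14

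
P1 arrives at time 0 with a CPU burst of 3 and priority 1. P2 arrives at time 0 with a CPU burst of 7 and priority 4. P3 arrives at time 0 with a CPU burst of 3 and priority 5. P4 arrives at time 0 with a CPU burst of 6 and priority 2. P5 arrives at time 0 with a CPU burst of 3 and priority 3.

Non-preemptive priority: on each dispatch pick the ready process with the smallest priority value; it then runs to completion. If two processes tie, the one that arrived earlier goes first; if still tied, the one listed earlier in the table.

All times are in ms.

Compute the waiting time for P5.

Schedule: | P1 0-3 | P4 3-9 | P5 9-12 | P2 12-19 | P3 19-22 |
Completion: P1=3  P2=19  P3=22  P4=9  P5=12
Turnaround (C−A): P1=3  P2=19  P3=22  P4=9  P5=12
Waiting(P5) = turnaround − burst = 12 − 3 = 9

9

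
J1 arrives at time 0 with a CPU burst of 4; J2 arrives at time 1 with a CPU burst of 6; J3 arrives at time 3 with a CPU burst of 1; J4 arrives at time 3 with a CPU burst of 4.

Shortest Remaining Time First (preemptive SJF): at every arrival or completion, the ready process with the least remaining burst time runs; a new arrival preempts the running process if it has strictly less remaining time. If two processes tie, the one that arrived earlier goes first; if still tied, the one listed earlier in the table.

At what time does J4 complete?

9

Gantt: | J1 0-4 | J3 4-5 | J4 5-9 | J2 9-15 |
Completion: J1=4  J2=15  J3=5  J4=9
Turnaround (C−A): J1=4  J2=14  J3=2  J4=6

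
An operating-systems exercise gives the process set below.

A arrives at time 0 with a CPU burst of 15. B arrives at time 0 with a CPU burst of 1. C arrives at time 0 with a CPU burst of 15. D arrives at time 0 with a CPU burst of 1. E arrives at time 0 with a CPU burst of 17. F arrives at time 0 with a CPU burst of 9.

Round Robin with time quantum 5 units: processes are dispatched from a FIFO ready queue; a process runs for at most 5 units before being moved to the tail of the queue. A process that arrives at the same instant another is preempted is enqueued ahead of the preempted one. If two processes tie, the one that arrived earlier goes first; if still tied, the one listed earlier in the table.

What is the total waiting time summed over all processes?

Schedule: | A 0-5 | B 5-6 | C 6-11 | D 11-12 | E 12-17 | F 17-22 | A 22-27 | C 27-32 | E 32-37 | F 37-41 | A 41-46 | C 46-51 | E 51-58 |
Completion: A=46  B=6  C=51  D=12  E=58  F=41
Waiting = turnaround − burst: A=31, B=5, C=36, D=11, E=41, F=32
Total waiting = 31 + 5 + 36 + 11 + 41 + 32 = 156

156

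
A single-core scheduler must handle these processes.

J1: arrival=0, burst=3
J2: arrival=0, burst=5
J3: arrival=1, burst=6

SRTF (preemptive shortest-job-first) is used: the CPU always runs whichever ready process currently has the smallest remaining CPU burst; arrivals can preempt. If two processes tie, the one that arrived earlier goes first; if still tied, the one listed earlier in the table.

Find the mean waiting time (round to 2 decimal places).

Schedule: | J1 0-3 | J2 3-8 | J3 8-14 |
Completion: J1=3  J2=8  J3=14
Turnaround (C−A): J1=3  J2=8  J3=13
Waiting times: J1=0, J2=3, J3=7
Average waiting = (0+3+7) / 3 = 10/3 = 3.33

3.33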